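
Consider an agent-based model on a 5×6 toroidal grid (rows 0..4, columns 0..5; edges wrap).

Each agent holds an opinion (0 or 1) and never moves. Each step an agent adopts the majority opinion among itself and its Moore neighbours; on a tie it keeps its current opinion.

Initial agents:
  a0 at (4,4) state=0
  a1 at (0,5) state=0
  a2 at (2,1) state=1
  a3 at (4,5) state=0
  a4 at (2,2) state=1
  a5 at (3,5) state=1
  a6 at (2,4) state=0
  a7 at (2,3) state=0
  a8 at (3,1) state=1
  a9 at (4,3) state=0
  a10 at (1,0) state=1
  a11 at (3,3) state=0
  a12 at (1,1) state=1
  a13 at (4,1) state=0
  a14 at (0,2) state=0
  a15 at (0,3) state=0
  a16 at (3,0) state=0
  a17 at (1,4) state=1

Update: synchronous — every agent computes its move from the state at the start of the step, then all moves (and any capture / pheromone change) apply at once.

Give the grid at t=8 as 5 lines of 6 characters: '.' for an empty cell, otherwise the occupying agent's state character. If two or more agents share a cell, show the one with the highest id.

..00.0
11..0.
.1100.
01.0.0
.0.000

t=1: a0@(4,4):0 a1@(0,5):0 a2@(2,1):1 a3@(4,5):0 a4@(2,2):1 a5@(3,5):0 a6@(2,4):0 a7@(2,3):0 a8@(3,1):1 a9@(4,3):0 a10@(1,0):1 a11@(3,3):0 a12@(1,1):1 a13@(4,1):0 a14@(0,2):0 a15@(0,3):0 a16@(3,0):0 a17@(1,4):0
t=2: (unchanged — steady state)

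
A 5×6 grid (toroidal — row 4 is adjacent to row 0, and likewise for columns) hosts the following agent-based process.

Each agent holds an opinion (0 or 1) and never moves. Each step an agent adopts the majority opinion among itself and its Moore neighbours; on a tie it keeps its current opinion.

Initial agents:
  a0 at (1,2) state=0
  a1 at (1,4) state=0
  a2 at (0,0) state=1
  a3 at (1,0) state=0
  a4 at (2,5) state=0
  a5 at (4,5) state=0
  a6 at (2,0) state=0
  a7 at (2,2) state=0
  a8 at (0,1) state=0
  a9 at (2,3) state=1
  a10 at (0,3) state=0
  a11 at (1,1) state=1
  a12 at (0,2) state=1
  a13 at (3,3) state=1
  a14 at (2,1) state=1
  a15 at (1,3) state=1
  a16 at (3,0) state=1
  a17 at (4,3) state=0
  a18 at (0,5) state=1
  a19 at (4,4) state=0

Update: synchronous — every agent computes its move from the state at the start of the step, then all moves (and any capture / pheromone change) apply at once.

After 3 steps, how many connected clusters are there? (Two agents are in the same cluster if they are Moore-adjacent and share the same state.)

1

t=1: a0@(1,2):1 a1@(1,4):0 a2@(0,0):1 a3@(1,0):0 a4@(2,5):0 a5@(4,5):1 a6@(2,0):0 a7@(2,2):1 a8@(0,1):0 a9@(2,3):1 a10@(0,3):0 a11@(1,1):0 a12@(0,2):0 a13@(3,3):0 a14@(2,1):0 a15@(1,3):0 a16@(3,0):0 a17@(4,3):0 a18@(0,5):0 a19@(4,4):0
t=2: a0@(1,2):0 a1@(1,4):0 a2@(0,0):0 a3@(1,0):0 a4@(2,5):0 a5@(4,5):0 a6@(2,0):0 a7@(2,2):0 a8@(0,1):0 a9@(2,3):1 a10@(0,3):0 a11@(1,1):0 a12@(0,2):0 a13@(3,3):0 a14@(2,1):0 a15@(1,3):0 a16@(3,0):0 a17@(4,3):0 a18@(0,5):0 a19@(4,4):0
t=3: a0@(1,2):0 a1@(1,4):0 a2@(0,0):0 a3@(1,0):0 a4@(2,5):0 a5@(4,5):0 a6@(2,0):0 a7@(2,2):0 a8@(0,1):0 a9@(2,3):0 a10@(0,3):0 a11@(1,1):0 a12@(0,2):0 a13@(3,3):0 a14@(2,1):0 a15@(1,3):0 a16@(3,0):0 a17@(4,3):0 a18@(0,5):0 a19@(4,4):0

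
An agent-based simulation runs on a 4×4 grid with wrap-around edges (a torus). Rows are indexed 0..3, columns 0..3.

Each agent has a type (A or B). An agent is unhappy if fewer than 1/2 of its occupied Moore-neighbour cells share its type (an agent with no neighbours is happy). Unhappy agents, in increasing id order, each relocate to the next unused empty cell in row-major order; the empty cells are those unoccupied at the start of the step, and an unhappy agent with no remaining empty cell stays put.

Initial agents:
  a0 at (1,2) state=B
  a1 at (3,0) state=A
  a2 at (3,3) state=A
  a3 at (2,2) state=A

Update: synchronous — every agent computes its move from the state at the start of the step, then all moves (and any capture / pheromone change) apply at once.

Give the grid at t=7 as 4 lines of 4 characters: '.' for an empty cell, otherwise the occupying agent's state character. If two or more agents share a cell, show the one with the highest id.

t=1: a0@(0,0):B a1@(3,0):A a2@(3,3):A a3@(2,2):A
t=2: a0@(0,1):B a1@(3,0):A a2@(3,3):A a3@(2,2):A
t=3: a0@(0,0):B a1@(3,0):A a2@(3,3):A a3@(2,2):A
t=4: a0@(0,1):B a1@(3,0):A a2@(3,3):A a3@(2,2):A
t=5: a0@(0,0):B a1@(3,0):A a2@(3,3):A a3@(2,2):A
t=6: a0@(0,1):B a1@(3,0):A a2@(3,3):A a3@(2,2):A
t=7: a0@(0,0):B a1@(3,0):A a2@(3,3):A a3@(2,2):A

B...
....
..A.
A..A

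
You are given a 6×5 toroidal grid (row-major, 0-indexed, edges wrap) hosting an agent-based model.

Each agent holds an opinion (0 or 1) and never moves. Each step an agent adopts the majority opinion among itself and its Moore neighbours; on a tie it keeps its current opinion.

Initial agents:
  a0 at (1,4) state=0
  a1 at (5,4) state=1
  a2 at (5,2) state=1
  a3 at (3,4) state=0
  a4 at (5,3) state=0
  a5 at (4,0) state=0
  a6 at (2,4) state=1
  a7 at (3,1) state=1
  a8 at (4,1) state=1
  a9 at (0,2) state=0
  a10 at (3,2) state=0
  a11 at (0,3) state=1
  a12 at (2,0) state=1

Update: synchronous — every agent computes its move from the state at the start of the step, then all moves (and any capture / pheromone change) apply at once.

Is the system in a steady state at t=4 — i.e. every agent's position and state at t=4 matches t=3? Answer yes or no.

t=1: a0@(1,4):1 a1@(5,4):1 a2@(5,2):1 a3@(3,4):0 a4@(5,3):1 a5@(4,0):1 a6@(2,4):1 a7@(3,1):1 a8@(4,1):1 a9@(0,2):0 a10@(3,2):1 a11@(0,3):1 a12@(2,0):1
t=2: a0@(1,4):1 a1@(5,4):1 a2@(5,2):1 a3@(3,4):1 a4@(5,3):1 a5@(4,0):1 a6@(2,4):1 a7@(3,1):1 a8@(4,1):1 a9@(0,2):1 a10@(3,2):1 a11@(0,3):1 a12@(2,0):1
t=3: (unchanged — steady state)

yes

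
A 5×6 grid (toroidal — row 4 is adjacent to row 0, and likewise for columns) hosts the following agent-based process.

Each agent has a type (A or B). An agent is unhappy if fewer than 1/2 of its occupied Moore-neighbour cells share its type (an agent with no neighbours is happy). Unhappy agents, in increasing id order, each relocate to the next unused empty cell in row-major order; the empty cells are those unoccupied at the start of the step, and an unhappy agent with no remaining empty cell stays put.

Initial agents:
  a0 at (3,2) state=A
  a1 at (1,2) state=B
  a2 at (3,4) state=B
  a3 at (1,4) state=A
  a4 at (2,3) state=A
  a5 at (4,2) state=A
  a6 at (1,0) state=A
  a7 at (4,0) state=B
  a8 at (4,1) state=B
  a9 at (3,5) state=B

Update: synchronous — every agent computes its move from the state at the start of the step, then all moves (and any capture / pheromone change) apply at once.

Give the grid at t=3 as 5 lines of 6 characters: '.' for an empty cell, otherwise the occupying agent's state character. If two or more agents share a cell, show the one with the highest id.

BBA...
....A.
...A..
..A.BB
B.A...

t=1: a0@(3,2):A a1@(0,0):B a2@(3,4):B a3@(1,4):A a4@(2,3):A a5@(4,2):A a6@(1,0):A a7@(4,0):B a8@(0,1):B a9@(3,5):B
t=2: a0@(3,2):A a1@(0,0):B a2@(3,4):B a3@(1,4):A a4@(2,3):A a5@(4,2):A a6@(0,2):A a7@(4,0):B a8@(0,1):B a9@(3,5):B
t=3: (unchanged — steady state)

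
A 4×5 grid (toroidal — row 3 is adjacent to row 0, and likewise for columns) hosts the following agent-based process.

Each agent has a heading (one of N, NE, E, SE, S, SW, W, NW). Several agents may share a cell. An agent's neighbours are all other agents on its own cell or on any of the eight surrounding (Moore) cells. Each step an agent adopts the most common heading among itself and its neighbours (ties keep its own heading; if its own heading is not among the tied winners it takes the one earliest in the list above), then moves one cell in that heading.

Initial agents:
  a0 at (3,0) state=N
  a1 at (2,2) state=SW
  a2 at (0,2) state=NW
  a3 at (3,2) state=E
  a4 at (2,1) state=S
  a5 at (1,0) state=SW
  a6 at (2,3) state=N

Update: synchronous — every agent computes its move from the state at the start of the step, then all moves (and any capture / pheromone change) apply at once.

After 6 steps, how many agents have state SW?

7

t=1: a0@(2,0):N a1@(3,1):SW a2@(3,1):NW a3@(3,3):E a4@(3,0):SW a5@(2,4):SW a6@(1,3):N
t=2: a0@(3,4):SW a1@(0,0):SW a2@(0,0):SW a3@(3,4):E a4@(0,4):SW a5@(3,3):SW a6@(0,3):N
t=3: a0@(0,3):SW a1@(1,4):SW a2@(1,4):SW a3@(0,3):SW a4@(1,3):SW a5@(0,2):SW a6@(1,2):SW
t=4: a0@(1,2):SW a1@(2,3):SW a2@(2,3):SW a3@(1,2):SW a4@(2,2):SW a5@(1,1):SW a6@(2,1):SW
t=5: a0@(2,1):SW a1@(3,2):SW a2@(3,2):SW a3@(2,1):SW a4@(3,1):SW a5@(2,0):SW a6@(3,0):SW
t=6: a0@(3,0):SW a1@(0,1):SW a2@(0,1):SW a3@(3,0):SW a4@(0,0):SW a5@(3,4):SW a6@(0,4):SW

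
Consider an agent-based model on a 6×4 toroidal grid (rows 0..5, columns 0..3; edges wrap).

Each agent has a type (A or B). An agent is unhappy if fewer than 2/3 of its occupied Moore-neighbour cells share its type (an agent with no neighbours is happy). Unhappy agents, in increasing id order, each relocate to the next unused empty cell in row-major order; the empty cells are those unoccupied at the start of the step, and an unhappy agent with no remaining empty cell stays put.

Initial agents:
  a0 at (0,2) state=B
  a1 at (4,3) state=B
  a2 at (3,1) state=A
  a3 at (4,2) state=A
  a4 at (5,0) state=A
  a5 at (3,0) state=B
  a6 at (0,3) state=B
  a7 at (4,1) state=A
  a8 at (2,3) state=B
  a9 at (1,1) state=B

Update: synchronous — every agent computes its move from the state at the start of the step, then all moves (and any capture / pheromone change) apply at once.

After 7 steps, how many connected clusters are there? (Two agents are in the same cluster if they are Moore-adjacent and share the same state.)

t=1: a0@(0,2):B a1@(0,0):B a2@(3,1):A a3@(4,2):A a4@(0,1):A a5@(1,0):B a6@(1,2):B a7@(4,1):A a8@(2,3):B a9@(1,1):B
t=2: a0@(0,2):B a1@(0,0):B a2@(3,1):A a3@(4,2):A a4@(0,3):A a5@(1,0):B a6@(1,2):B a7@(4,1):A a8@(2,3):B a9@(1,1):B
t=3: a0@(0,2):B a1@(0,0):B a2@(3,1):A a3@(4,2):A a4@(0,1):A a5@(1,0):B a6@(1,2):B a7@(4,1):A a8@(2,3):B a9@(1,1):B
t=4: a0@(0,2):B a1@(0,0):B a2@(3,1):A a3@(4,2):A a4@(0,3):A a5@(1,0):B a6@(1,2):B a7@(4,1):A a8@(2,3):B a9@(1,1):B
t=5: a0@(0,2):B a1@(0,0):B a2@(3,1):A a3@(4,2):A a4@(0,1):A a5@(1,0):B a6@(1,2):B a7@(4,1):A a8@(2,3):B a9@(1,1):B
t=6: a0@(0,2):B a1@(0,0):B a2@(3,1):A a3@(4,2):A a4@(0,3):A a5@(1,0):B a6@(1,2):B a7@(4,1):A a8@(2,3):B a9@(1,1):B
t=7: a0@(0,2):B a1@(0,0):B a2@(3,1):A a3@(4,2):A a4@(0,1):A a5@(1,0):B a6@(1,2):B a7@(4,1):A a8@(2,3):B a9@(1,1):B

3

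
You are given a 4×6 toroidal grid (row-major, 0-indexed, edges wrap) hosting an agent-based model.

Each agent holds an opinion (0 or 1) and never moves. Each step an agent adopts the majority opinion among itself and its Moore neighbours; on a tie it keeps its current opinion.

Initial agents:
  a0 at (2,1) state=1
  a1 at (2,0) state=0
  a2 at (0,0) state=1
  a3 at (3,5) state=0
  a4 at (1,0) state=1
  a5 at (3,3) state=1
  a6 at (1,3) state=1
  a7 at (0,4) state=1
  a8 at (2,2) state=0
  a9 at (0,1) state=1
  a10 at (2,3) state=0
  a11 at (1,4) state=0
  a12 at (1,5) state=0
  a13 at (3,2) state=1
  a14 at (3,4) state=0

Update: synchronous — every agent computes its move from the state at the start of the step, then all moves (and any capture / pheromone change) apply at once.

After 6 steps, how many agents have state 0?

t=1: a0@(2,1):1 a1@(2,0):0 a2@(0,0):1 a3@(3,5):0 a4@(1,0):1 a5@(3,3):1 a6@(1,3):0 a7@(0,4):0 a8@(2,2):1 a9@(0,1):1 a10@(2,3):0 a11@(1,4):0 a12@(1,5):0 a13@(3,2):1 a14@(3,4):0
t=2: (unchanged — steady state)

8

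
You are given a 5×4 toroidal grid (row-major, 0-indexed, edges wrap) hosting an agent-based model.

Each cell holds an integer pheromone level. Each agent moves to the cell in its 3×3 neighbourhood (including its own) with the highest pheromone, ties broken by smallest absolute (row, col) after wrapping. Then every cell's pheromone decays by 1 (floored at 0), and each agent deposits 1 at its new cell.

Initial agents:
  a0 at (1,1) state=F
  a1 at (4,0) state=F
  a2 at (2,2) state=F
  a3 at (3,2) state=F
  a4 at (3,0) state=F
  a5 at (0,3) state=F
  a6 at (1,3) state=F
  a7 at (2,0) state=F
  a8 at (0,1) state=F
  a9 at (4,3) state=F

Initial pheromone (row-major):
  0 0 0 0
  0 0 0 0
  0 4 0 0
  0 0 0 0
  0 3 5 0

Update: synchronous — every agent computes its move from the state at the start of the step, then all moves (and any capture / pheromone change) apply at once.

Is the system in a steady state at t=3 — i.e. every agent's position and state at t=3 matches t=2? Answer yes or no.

no

t=1: a0@(2,1) a1@(4,1) a2@(2,1) a3@(4,2) a4@(2,1) a5@(4,2) a6@(0,0) a7@(2,1) a8@(4,2) a9@(4,2) | pheromone: 1 0 0 0 / 0 0 0 0 / 0 7 0 0 / 0 0 0 0 / 0 3 8 0
t=2: a0@(2,1) a1@(4,2) a2@(2,1) a3@(4,2) a4@(2,1) a5@(4,2) a6@(4,1) a7@(2,1) a8@(4,2) a9@(4,2) | pheromone: 0 0 0 0 / 0 0 0 0 / 0 10 0 0 / 0 0 0 0 / 0 3 12 0
t=3: a0@(2,1) a1@(4,2) a2@(2,1) a3@(4,2) a4@(2,1) a5@(4,2) a6@(4,2) a7@(2,1) a8@(4,2) a9@(4,2) | pheromone: 0 0 0 0 / 0 0 0 0 / 0 13 0 0 / 0 0 0 0 / 0 2 17 0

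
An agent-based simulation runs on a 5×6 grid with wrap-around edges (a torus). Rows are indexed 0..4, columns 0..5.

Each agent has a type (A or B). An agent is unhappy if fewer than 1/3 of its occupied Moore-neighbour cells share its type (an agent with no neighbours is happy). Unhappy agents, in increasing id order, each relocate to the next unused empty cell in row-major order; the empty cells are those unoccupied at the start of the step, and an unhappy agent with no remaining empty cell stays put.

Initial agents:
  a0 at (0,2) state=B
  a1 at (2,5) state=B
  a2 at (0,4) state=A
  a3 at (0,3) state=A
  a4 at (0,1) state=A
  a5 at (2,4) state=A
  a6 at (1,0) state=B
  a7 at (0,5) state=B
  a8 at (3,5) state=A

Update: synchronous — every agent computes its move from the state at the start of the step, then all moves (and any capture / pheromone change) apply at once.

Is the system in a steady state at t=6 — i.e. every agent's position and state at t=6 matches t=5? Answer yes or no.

yes

t=1: a0@(0,0):B a1@(2,5):B a2@(0,4):A a3@(0,3):A a4@(1,1):A a5@(2,4):A a6@(1,0):B a7@(0,5):B a8@(3,5):A
t=2: a0@(0,0):B a1@(2,5):B a2@(0,4):A a3@(0,3):A a4@(0,1):A a5@(2,4):A a6@(1,0):B a7@(0,5):B a8@(3,5):A
t=3: a0@(0,0):B a1@(2,5):B a2@(0,4):A a3@(0,3):A a4@(0,2):A a5@(2,4):A a6@(1,0):B a7@(0,5):B a8@(3,5):A
t=4: (unchanged — steady state)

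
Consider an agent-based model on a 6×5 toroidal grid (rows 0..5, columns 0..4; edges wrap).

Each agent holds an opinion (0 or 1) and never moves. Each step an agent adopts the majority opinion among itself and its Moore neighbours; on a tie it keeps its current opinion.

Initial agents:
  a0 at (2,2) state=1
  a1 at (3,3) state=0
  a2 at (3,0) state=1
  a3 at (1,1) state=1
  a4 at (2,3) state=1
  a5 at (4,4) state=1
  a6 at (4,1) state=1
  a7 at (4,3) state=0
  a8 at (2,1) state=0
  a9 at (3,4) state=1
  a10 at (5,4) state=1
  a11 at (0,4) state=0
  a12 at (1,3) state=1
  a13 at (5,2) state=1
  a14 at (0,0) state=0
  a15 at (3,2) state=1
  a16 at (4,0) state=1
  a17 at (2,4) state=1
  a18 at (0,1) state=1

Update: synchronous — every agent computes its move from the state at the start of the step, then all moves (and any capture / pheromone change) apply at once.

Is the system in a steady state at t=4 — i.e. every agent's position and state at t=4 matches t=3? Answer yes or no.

t=1: a0@(2,2):1 a1@(3,3):1 a2@(3,0):1 a3@(1,1):1 a4@(2,3):1 a5@(4,4):1 a6@(4,1):1 a7@(4,3):1 a8@(2,1):1 a9@(3,4):1 a10@(5,4):1 a11@(0,4):0 a12@(1,3):1 a13@(5,2):1 a14@(0,0):1 a15@(3,2):1 a16@(4,0):1 a17@(2,4):1 a18@(0,1):1
t=2: a0@(2,2):1 a1@(3,3):1 a2@(3,0):1 a3@(1,1):1 a4@(2,3):1 a5@(4,4):1 a6@(4,1):1 a7@(4,3):1 a8@(2,1):1 a9@(3,4):1 a10@(5,4):1 a11@(0,4):1 a12@(1,3):1 a13@(5,2):1 a14@(0,0):1 a15@(3,2):1 a16@(4,0):1 a17@(2,4):1 a18@(0,1):1
t=3: (unchanged — steady state)

yes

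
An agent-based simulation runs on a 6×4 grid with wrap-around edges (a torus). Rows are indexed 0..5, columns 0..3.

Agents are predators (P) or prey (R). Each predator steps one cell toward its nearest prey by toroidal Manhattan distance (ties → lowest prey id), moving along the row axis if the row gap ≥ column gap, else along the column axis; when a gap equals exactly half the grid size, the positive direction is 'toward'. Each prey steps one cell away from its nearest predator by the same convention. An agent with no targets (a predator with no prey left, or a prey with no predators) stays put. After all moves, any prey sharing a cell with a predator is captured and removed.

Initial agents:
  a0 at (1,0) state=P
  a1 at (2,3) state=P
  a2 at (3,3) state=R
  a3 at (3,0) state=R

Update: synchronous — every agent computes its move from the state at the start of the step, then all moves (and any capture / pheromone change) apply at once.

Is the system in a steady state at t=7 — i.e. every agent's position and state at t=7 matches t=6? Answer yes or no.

no

t=1: a0@(2,0):P a1@(3,3):P a2@(4,3):R a3@(4,0):R
t=2: a0@(3,0):P a1@(4,3):P a2@(5,3):R a3@(5,0):R
t=3: a0@(4,0):P a1@(5,3):P a2@(0,3):R a3@(0,0):R
t=4: a0@(5,0):P a1@(0,3):P a2@(1,3):R a3@(1,0):R
t=5: a0@(0,0):P a1@(1,3):P a2@(2,3):R a3@(2,0):R
t=6: a0@(1,0):P a1@(2,3):P a2@(3,3):R a3@(3,0):R
t=7: a0@(2,0):P a1@(3,3):P a2@(4,3):R a3@(4,0):R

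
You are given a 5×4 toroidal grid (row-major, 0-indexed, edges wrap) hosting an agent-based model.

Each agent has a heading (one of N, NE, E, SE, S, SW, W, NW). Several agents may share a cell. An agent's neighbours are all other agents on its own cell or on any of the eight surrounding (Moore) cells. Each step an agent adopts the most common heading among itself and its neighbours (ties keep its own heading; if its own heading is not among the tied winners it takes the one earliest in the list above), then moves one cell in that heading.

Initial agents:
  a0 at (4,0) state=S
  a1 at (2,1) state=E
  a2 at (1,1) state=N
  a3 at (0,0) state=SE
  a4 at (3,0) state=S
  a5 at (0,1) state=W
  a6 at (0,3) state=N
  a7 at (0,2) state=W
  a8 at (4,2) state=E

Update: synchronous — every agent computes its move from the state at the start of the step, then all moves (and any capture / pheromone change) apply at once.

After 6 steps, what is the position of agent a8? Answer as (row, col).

(4, 0)

t=1: a0@(0,0):S a1@(2,2):E a2@(1,0):W a3@(4,0):N a4@(4,0):S a5@(0,0):W a6@(4,3):N a7@(0,1):W a8@(4,1):W
t=2: a0@(0,3):W a1@(2,3):E a2@(1,3):W a3@(4,3):W a4@(4,3):W a5@(0,3):W a6@(3,3):N a7@(0,0):W a8@(4,0):W
t=3: a0@(0,2):W a1@(2,0):E a2@(1,2):W a3@(4,2):W a4@(4,2):W a5@(0,2):W a6@(3,2):W a7@(0,3):W a8@(4,3):W
t=4: a0@(0,1):W a1@(2,1):E a2@(1,1):W a3@(4,1):W a4@(4,1):W a5@(0,1):W a6@(3,1):W a7@(0,2):W a8@(4,2):W
t=5: a0@(0,0):W a1@(2,0):W a2@(1,0):W a3@(4,0):W a4@(4,0):W a5@(0,0):W a6@(3,0):W a7@(0,1):W a8@(4,1):W
t=6: a0@(0,3):W a1@(2,3):W a2@(1,3):W a3@(4,3):W a4@(4,3):W a5@(0,3):W a6@(3,3):W a7@(0,0):W a8@(4,0):W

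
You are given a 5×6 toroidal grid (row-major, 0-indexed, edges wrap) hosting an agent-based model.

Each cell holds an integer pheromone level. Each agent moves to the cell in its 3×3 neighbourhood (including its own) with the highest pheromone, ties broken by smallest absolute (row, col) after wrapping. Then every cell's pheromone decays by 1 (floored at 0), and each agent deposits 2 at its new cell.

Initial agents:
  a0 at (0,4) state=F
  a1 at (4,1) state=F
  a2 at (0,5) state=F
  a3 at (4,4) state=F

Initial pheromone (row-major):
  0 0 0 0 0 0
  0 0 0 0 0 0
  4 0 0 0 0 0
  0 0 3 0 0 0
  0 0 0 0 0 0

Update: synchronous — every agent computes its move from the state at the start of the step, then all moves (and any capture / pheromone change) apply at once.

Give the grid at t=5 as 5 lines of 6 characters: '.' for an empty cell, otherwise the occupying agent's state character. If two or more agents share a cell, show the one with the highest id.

t=1: a0@(0,3) a1@(3,2) a2@(0,0) a3@(0,3) | pheromone: 2 0 0 4 0 0 / 0 0 0 0 0 0 / 3 0 0 0 0 0 / 0 0 4 0 0 0 / 0 0 0 0 0 0
t=2: a0@(0,3) a1@(3,2) a2@(0,0) a3@(0,3) | pheromone: 3 0 0 7 0 0 / 0 0 0 0 0 0 / 2 0 0 0 0 0 / 0 0 5 0 0 0 / 0 0 0 0 0 0
t=3: a0@(0,3) a1@(3,2) a2@(0,0) a3@(0,3) | pheromone: 4 0 0 10 0 0 / 0 0 0 0 0 0 / 1 0 0 0 0 0 / 0 0 6 0 0 0 / 0 0 0 0 0 0
t=4: a0@(0,3) a1@(3,2) a2@(0,0) a3@(0,3) | pheromone: 5 0 0 13 0 0 / 0 0 0 0 0 0 / 0 0 0 0 0 0 / 0 0 7 0 0 0 / 0 0 0 0 0 0
t=5: a0@(0,3) a1@(3,2) a2@(0,0) a3@(0,3) | pheromone: 6 0 0 16 0 0 / 0 0 0 0 0 0 / 0 0 0 0 0 0 / 0 0 8 0 0 0 / 0 0 0 0 0 0

F..F..
......
......
..F...
......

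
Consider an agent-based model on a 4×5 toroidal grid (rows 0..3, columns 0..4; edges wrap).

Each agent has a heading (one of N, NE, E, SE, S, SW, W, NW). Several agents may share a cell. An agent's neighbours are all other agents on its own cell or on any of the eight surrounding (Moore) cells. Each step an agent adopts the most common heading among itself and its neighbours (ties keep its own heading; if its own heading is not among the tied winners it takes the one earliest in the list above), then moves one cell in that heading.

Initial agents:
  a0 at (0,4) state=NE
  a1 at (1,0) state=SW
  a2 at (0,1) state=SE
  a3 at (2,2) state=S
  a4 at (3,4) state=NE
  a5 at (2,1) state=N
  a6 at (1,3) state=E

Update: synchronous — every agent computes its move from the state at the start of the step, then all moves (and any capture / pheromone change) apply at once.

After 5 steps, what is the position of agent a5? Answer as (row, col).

(1, 4)

t=1: a0@(3,0):NE a1@(2,4):SW a2@(1,2):SE a3@(3,2):S a4@(2,0):NE a5@(1,1):N a6@(1,4):E
t=2: a0@(2,1):NE a1@(1,0):NE a2@(2,3):SE a3@(0,2):S a4@(1,1):NE a5@(0,1):N a6@(1,0):E
t=3: a0@(1,2):NE a1@(0,1):NE a2@(3,4):SE a3@(1,2):S a4@(0,2):NE a5@(3,2):NE a6@(0,1):NE
t=4: a0@(0,3):NE a1@(3,2):NE a2@(0,0):SE a3@(0,3):NE a4@(3,3):NE a5@(2,3):NE a6@(3,2):NE
t=5: a0@(3,4):NE a1@(2,3):NE a2@(1,1):SE a3@(3,4):NE a4@(2,4):NE a5@(1,4):NE a6@(2,3):NE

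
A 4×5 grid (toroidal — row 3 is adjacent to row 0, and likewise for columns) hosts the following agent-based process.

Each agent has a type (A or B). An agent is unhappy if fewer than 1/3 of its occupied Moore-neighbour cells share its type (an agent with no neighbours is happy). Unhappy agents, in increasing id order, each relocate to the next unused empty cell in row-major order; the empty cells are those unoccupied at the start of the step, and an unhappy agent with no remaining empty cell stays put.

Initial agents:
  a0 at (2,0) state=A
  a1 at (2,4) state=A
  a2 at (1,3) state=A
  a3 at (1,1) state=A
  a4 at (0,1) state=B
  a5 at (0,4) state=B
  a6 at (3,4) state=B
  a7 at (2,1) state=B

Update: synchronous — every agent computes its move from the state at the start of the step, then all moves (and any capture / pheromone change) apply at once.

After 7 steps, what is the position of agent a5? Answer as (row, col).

t=1: a0@(2,0):A a1@(2,4):A a2@(1,3):A a3@(1,1):A a4@(0,0):B a5@(0,4):B a6@(3,4):B a7@(0,2):B
t=2: a0@(2,0):A a1@(2,4):A a2@(1,3):A a3@(1,1):A a4@(0,0):B a5@(0,4):B a6@(3,4):B a7@(0,1):B
t=3: (unchanged — steady state)

(0, 4)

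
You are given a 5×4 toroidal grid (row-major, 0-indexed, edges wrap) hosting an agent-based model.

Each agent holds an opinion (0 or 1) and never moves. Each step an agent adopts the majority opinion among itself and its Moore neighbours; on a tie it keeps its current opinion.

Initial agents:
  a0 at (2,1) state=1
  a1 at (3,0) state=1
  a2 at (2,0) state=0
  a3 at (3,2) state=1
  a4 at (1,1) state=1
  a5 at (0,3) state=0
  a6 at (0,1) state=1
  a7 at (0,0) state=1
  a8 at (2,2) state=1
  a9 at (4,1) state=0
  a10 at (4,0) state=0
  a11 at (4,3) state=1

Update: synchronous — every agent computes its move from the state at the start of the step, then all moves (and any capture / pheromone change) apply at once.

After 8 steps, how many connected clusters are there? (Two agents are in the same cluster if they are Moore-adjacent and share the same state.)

t=1: a0@(2,1):1 a1@(3,0):1 a2@(2,0):1 a3@(3,2):1 a4@(1,1):1 a5@(0,3):0 a6@(0,1):1 a7@(0,0):1 a8@(2,2):1 a9@(4,1):1 a10@(4,0):1 a11@(4,3):1
t=2: a0@(2,1):1 a1@(3,0):1 a2@(2,0):1 a3@(3,2):1 a4@(1,1):1 a5@(0,3):1 a6@(0,1):1 a7@(0,0):1 a8@(2,2):1 a9@(4,1):1 a10@(4,0):1 a11@(4,3):1
t=3: (unchanged — steady state)

1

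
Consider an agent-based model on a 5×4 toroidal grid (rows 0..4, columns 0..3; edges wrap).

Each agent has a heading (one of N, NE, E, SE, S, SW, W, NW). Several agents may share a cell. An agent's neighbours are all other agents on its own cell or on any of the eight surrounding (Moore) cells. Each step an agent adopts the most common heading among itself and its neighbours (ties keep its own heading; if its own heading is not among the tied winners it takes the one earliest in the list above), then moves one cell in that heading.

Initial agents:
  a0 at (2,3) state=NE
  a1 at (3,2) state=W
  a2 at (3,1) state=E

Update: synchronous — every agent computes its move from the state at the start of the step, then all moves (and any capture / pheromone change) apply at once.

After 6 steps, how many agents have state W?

1

t=1: a0@(1,0):NE a1@(3,1):W a2@(3,2):E
t=2: a0@(0,1):NE a1@(3,0):W a2@(3,3):E
t=3: a0@(4,2):NE a1@(3,3):W a2@(3,0):E
t=4: a0@(3,3):NE a1@(3,2):W a2@(3,1):E
t=5: a0@(2,0):NE a1@(3,1):W a2@(3,2):E
t=6: a0@(1,1):NE a1@(3,0):W a2@(3,3):E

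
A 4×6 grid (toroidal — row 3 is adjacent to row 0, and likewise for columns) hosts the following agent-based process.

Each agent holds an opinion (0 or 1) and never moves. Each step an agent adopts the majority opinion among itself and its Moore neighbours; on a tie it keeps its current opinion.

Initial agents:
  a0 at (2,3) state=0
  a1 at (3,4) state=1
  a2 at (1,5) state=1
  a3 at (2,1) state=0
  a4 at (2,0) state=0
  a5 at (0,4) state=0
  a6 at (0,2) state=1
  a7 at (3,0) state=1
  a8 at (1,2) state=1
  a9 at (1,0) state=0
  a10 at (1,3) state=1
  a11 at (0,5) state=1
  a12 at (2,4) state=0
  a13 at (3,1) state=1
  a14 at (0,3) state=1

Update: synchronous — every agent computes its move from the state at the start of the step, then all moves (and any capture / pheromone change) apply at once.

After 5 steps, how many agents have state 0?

t=1: a0@(2,3):1 a1@(3,4):1 a2@(1,5):0 a3@(2,1):0 a4@(2,0):0 a5@(0,4):1 a6@(0,2):1 a7@(3,0):1 a8@(1,2):1 a9@(1,0):0 a10@(1,3):1 a11@(0,5):1 a12@(2,4):1 a13@(3,1):1 a14@(0,3):1
t=2: (unchanged — steady state)

4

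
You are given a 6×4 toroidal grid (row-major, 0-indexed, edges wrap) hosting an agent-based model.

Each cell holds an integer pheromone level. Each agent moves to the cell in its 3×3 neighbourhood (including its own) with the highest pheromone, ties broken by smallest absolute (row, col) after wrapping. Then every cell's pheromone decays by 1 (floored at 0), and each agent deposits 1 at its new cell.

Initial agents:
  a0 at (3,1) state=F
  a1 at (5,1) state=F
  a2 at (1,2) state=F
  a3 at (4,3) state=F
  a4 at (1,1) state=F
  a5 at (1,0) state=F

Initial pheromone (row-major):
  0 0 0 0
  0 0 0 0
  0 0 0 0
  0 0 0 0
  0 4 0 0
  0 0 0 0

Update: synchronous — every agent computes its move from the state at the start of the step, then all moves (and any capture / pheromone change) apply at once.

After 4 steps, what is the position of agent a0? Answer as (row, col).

t=1: a0@(4,1) a1@(4,1) a2@(0,1) a3@(3,0) a4@(0,0) a5@(0,0) | pheromone: 2 1 0 0 / 0 0 0 0 / 0 0 0 0 / 1 0 0 0 / 0 5 0 0 / 0 0 0 0
t=2: a0@(4,1) a1@(4,1) a2@(0,0) a3@(4,1) a4@(0,0) a5@(0,0) | pheromone: 4 0 0 0 / 0 0 0 0 / 0 0 0 0 / 0 0 0 0 / 0 7 0 0 / 0 0 0 0
t=3: a0@(4,1) a1@(4,1) a2@(0,0) a3@(4,1) a4@(0,0) a5@(0,0) | pheromone: 6 0 0 0 / 0 0 0 0 / 0 0 0 0 / 0 0 0 0 / 0 9 0 0 / 0 0 0 0
t=4: a0@(4,1) a1@(4,1) a2@(0,0) a3@(4,1) a4@(0,0) a5@(0,0) | pheromone: 8 0 0 0 / 0 0 0 0 / 0 0 0 0 / 0 0 0 0 / 0 11 0 0 / 0 0 0 0

(4, 1)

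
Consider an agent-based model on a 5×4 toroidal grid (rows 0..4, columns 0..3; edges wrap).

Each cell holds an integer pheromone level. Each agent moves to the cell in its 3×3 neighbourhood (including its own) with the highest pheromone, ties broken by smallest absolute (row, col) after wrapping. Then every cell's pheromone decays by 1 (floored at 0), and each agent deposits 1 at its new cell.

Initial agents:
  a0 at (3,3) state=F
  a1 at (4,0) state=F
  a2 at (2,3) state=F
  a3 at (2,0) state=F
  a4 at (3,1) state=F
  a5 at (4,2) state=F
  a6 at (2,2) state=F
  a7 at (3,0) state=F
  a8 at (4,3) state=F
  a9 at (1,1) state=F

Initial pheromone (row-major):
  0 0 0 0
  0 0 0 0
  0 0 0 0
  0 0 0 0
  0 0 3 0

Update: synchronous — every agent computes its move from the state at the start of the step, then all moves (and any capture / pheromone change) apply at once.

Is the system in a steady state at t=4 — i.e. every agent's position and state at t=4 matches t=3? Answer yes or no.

t=1: a0@(4,2) a1@(0,0) a2@(1,0) a3@(1,0) a4@(4,2) a5@(4,2) a6@(1,1) a7@(2,0) a8@(4,2) a9@(0,0) | pheromone: 2 0 0 0 / 2 1 0 0 / 1 0 0 0 / 0 0 0 0 / 0 0 6 0
t=2: a0@(4,2) a1@(0,0) a2@(0,0) a3@(0,0) a4@(4,2) a5@(4,2) a6@(0,0) a7@(1,0) a8@(4,2) a9@(0,0) | pheromone: 6 0 0 0 / 2 0 0 0 / 0 0 0 0 / 0 0 0 0 / 0 0 9 0
t=3: a0@(4,2) a1@(0,0) a2@(0,0) a3@(0,0) a4@(4,2) a5@(4,2) a6@(0,0) a7@(0,0) a8@(4,2) a9@(0,0) | pheromone: 11 0 0 0 / 1 0 0 0 / 0 0 0 0 / 0 0 0 0 / 0 0 12 0
t=4: a0@(4,2) a1@(0,0) a2@(0,0) a3@(0,0) a4@(4,2) a5@(4,2) a6@(0,0) a7@(0,0) a8@(4,2) a9@(0,0) | pheromone: 16 0 0 0 / 0 0 0 0 / 0 0 0 0 / 0 0 0 0 / 0 0 15 0

yes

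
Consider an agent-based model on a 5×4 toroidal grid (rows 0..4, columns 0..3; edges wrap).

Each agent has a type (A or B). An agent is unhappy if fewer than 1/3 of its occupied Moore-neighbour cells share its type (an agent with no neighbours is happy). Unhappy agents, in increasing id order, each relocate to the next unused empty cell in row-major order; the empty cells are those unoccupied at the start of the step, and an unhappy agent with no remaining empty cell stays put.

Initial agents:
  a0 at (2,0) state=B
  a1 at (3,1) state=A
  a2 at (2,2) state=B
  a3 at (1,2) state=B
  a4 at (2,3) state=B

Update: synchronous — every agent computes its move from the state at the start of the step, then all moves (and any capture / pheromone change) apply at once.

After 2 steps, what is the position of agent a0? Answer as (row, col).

t=1: a0@(2,0):B a1@(0,0):A a2@(2,2):B a3@(1,2):B a4@(2,3):B
t=2: (unchanged — steady state)

(2, 0)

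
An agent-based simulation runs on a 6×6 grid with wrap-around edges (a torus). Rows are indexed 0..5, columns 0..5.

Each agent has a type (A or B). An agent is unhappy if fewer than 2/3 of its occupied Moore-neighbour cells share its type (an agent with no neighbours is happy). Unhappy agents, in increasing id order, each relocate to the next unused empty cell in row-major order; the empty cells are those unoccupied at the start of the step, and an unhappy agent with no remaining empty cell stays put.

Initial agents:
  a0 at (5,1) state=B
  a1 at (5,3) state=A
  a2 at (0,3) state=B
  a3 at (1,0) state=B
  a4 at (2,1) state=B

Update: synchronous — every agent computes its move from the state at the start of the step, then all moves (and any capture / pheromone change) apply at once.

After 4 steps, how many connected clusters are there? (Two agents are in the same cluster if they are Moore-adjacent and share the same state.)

t=1: a0@(5,1):B a1@(0,0):A a2@(0,1):B a3@(1,0):B a4@(2,1):B
t=2: a0@(0,2):B a1@(0,3):A a2@(0,1):B a3@(1,0):B a4@(2,1):B
t=3: a0@(0,0):B a1@(0,4):A a2@(0,1):B a3@(1,0):B a4@(2,1):B
t=4: (unchanged — steady state)

2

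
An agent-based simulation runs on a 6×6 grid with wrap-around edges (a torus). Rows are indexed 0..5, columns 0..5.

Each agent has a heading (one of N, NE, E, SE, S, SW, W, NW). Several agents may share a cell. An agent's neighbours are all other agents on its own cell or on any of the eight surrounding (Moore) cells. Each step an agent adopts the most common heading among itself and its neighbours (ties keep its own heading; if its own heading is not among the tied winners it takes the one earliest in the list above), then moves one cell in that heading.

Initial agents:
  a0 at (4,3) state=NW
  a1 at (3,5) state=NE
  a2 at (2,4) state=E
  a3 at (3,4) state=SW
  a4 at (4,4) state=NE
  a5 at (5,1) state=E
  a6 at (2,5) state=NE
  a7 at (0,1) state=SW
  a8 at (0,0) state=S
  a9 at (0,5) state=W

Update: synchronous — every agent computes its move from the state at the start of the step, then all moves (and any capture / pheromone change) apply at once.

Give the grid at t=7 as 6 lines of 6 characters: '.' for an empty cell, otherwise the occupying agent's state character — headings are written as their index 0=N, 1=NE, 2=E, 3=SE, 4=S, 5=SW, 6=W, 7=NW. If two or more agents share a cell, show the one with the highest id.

t=1: a0@(3,2):NW a1@(2,0):NE a2@(1,5):NE a3@(2,5):NE a4@(3,5):NE a5@(5,2):E a6@(1,0):NE a7@(1,0):SW a8@(1,0):S a9@(0,4):W
t=2: a0@(2,1):NW a1@(1,1):NE a2@(0,0):NE a3@(1,0):NE a4@(2,0):NE a5@(5,3):E a6@(0,1):NE a7@(0,1):NE a8@(0,1):NE a9@(0,3):W
t=3: a0@(1,2):NE a1@(0,2):NE a2@(5,1):NE a3@(0,1):NE a4@(1,1):NE a5@(5,4):E a6@(5,2):NE a7@(5,2):NE a8@(5,2):NE a9@(0,2):W
t=4: a0@(0,3):NE a1@(5,3):NE a2@(4,2):NE a3@(5,2):NE a4@(0,2):NE a5@(5,5):E a6@(4,3):NE a7@(4,3):NE a8@(4,3):NE a9@(5,3):NE
t=5: a0@(5,4):NE a1@(4,4):NE a2@(3,3):NE a3@(4,3):NE a4@(5,3):NE a5@(5,0):E a6@(3,4):NE a7@(3,4):NE a8@(3,4):NE a9@(4,4):NE
t=6: a0@(4,5):NE a1@(3,5):NE a2@(2,4):NE a3@(3,4):NE a4@(4,4):NE a5@(5,1):E a6@(2,5):NE a7@(2,5):NE a8@(2,5):NE a9@(3,5):NE
t=7: a0@(3,0):NE a1@(2,0):NE a2@(1,5):NE a3@(2,5):NE a4@(3,5):NE a5@(5,2):E a6@(1,0):NE a7@(1,0):NE a8@(1,0):NE a9@(2,0):NE

......
1....1
1....1
1....1
......
..2...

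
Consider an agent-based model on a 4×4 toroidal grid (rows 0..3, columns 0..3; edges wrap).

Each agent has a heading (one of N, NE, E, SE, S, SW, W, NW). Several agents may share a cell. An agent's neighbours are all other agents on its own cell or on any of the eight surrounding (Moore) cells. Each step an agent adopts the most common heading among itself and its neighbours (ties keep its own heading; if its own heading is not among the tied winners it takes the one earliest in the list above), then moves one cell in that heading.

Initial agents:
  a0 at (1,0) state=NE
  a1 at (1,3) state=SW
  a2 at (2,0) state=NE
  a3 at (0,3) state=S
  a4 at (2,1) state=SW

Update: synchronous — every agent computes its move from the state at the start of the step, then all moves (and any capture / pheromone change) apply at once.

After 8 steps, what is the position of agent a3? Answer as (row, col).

t=1: a0@(0,1):NE a1@(0,0):NE a2@(1,1):NE a3@(1,3):S a4@(1,2):NE
t=2: a0@(3,2):NE a1@(3,1):NE a2@(0,2):NE a3@(0,0):NE a4@(0,3):NE
t=3: a0@(2,3):NE a1@(2,2):NE a2@(3,3):NE a3@(3,1):NE a4@(3,0):NE
t=4: a0@(1,0):NE a1@(1,3):NE a2@(2,0):NE a3@(2,2):NE a4@(2,1):NE
t=5: a0@(0,1):NE a1@(0,0):NE a2@(1,1):NE a3@(1,3):NE a4@(1,2):NE
t=6: a0@(3,2):NE a1@(3,1):NE a2@(0,2):NE a3@(0,0):NE a4@(0,3):NE
t=7: a0@(2,3):NE a1@(2,2):NE a2@(3,3):NE a3@(3,1):NE a4@(3,0):NE
t=8: a0@(1,0):NE a1@(1,3):NE a2@(2,0):NE a3@(2,2):NE a4@(2,1):NE

(2, 2)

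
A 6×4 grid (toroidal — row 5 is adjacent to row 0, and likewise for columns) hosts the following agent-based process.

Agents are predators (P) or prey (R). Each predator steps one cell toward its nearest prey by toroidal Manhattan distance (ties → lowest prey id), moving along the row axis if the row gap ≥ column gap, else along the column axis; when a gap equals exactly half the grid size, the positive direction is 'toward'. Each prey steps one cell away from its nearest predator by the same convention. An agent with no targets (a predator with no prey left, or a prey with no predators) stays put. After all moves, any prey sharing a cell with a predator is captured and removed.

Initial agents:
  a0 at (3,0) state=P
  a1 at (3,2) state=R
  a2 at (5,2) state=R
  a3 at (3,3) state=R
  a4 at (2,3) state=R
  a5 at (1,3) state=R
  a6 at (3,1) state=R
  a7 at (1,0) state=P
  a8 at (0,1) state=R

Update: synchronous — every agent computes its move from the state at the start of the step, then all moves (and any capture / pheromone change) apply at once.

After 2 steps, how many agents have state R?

t=1: a0@(3,3):P a1@(3,1):R a2@(0,2):R a3@(3,2):R a5@(1,2):R a6@(3,2):R a7@(1,3):P a8@(5,1):R
t=2: a0@(3,2):P a1@(3,0):R a2@(5,2):R a3@(3,1):R a5@(1,1):R a6@(3,1):R a7@(1,2):P a8@(0,1):R

6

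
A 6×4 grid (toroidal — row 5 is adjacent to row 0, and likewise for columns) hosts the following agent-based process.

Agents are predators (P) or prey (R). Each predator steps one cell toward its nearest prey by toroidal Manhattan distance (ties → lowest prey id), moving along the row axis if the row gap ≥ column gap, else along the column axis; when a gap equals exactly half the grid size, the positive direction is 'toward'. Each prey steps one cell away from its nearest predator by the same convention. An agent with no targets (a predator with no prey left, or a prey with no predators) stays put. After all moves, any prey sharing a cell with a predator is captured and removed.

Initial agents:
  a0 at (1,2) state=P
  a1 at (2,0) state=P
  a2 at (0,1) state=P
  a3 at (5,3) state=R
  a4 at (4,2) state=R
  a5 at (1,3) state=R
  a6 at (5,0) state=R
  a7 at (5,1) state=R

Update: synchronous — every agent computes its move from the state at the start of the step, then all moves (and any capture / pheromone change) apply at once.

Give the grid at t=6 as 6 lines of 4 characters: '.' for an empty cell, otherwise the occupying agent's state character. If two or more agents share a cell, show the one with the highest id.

P..P
RR.R
....
....
....
....

t=1: a0@(1,3):P a1@(1,0):P a2@(5,1):P a3@(4,3):R a4@(3,2):R a6@(4,0):R a7@(4,1):R
t=2: a0@(2,3):P a1@(2,0):P a2@(4,1):P a3@(3,3):R a4@(4,2):R a6@(3,0):R a7@(3,1):R
t=3: a0@(3,3):P a1@(3,0):P a2@(4,2):P a3@(4,3):R a4@(4,3):R a6@(4,0):R a7@(2,1):R
t=4: a0@(4,3):P a1@(4,0):P a2@(4,3):P a3@(5,3):R a4@(5,3):R a6@(5,0):R a7@(1,1):R
t=5: a0@(5,3):P a1@(5,0):P a2@(5,3):P a3@(0,3):R a4@(0,3):R a6@(0,0):R a7@(0,1):R
t=6: a0@(0,3):P a1@(0,0):P a2@(0,3):P a3@(1,3):R a4@(1,3):R a6@(1,0):R a7@(1,1):R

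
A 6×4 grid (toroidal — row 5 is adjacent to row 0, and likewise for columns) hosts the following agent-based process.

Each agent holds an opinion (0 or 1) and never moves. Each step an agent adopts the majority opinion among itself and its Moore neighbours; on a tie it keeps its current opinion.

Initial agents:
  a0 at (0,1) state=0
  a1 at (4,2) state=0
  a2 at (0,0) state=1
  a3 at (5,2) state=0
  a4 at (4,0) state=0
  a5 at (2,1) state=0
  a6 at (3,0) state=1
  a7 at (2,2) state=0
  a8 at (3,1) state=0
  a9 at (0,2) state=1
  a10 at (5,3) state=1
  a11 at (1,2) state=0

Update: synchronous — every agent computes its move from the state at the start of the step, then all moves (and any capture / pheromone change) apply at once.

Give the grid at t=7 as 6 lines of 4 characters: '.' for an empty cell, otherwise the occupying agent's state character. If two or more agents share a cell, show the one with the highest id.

000.
..0.
.00.
00..
0.0.
..00

t=1: a0@(0,1):0 a1@(4,2):0 a2@(0,0):1 a3@(5,2):0 a4@(4,0):0 a5@(2,1):0 a6@(3,0):0 a7@(2,2):0 a8@(3,1):0 a9@(0,2):0 a10@(5,3):1 a11@(1,2):0
t=2: a0@(0,1):0 a1@(4,2):0 a2@(0,0):1 a3@(5,2):0 a4@(4,0):0 a5@(2,1):0 a6@(3,0):0 a7@(2,2):0 a8@(3,1):0 a9@(0,2):0 a10@(5,3):0 a11@(1,2):0
t=3: a0@(0,1):0 a1@(4,2):0 a2@(0,0):0 a3@(5,2):0 a4@(4,0):0 a5@(2,1):0 a6@(3,0):0 a7@(2,2):0 a8@(3,1):0 a9@(0,2):0 a10@(5,3):0 a11@(1,2):0
t=4: (unchanged — steady state)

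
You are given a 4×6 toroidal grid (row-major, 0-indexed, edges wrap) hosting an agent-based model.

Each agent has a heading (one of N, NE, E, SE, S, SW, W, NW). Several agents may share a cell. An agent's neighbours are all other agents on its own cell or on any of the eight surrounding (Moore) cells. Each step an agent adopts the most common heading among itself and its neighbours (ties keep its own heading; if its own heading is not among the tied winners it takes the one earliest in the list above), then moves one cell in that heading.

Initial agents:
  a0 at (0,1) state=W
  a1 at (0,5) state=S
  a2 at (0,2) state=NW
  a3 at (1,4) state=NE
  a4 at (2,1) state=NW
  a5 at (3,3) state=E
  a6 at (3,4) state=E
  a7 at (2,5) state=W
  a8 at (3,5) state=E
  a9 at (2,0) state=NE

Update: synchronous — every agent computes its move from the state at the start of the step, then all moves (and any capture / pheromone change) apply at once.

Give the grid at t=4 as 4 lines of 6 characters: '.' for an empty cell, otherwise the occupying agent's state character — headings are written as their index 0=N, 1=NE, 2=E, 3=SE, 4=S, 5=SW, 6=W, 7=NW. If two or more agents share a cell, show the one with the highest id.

t=1: a0@(0,0):W a1@(0,0):E a2@(3,1):NW a3@(0,5):NE a4@(1,0):NW a5@(3,4):E a6@(3,5):E a7@(1,0):NE a8@(3,0):E a9@(1,1):NE
t=2: a0@(3,1):NE a1@(0,1):E a2@(3,2):E a3@(0,0):E a4@(0,1):NE a5@(3,5):E a6@(3,0):E a7@(0,1):NE a8@(3,1):E a9@(0,2):NE
t=3: a0@(3,2):E a1@(0,2):E a2@(2,3):NE a3@(0,1):E a4@(0,2):E a5@(3,0):E a6@(3,1):E a7@(0,2):E a8@(3,2):E a9@(3,3):NE
t=4: a0@(3,3):E a1@(0,3):E a2@(1,4):NE a3@(0,2):E a4@(0,3):E a5@(3,1):E a6@(3,2):E a7@(0,3):E a8@(3,3):E a9@(3,4):E

..22..
....1.
......
.2222.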